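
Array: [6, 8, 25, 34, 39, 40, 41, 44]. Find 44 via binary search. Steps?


Search for 44:
[0,7] mid=3 arr[3]=34
[4,7] mid=5 arr[5]=40
[6,7] mid=6 arr[6]=41
[7,7] mid=7 arr[7]=44
Total: 4 comparisons


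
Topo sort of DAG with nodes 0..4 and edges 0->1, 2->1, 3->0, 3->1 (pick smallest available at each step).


Kahn's algorithm, process smallest node first
Order: [2, 3, 0, 1, 4]


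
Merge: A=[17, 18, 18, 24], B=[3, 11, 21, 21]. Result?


Compare heads, take smaller each step.
Merged: [3, 11, 17, 18, 18, 21, 21, 24]


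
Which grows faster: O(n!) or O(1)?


constant grows slower than factorial
O(1) is asymptotically smaller; O(n!) grows faster


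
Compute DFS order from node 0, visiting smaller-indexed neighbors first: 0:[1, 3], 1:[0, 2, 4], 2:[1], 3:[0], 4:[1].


DFS stack-based: start with [0]
Visit order: [0, 1, 2, 4, 3]


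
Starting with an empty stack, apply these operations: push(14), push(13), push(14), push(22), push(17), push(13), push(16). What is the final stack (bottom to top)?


push(14) -> [14]
push(13) -> [14, 13]
push(14) -> [14, 13, 14]
push(22) -> [14, 13, 14, 22]
push(17) -> [14, 13, 14, 22, 17]
push(13) -> [14, 13, 14, 22, 17, 13]
push(16) -> [14, 13, 14, 22, 17, 13, 16]
Final stack (bottom to top): [14, 13, 14, 22, 17, 13, 16]


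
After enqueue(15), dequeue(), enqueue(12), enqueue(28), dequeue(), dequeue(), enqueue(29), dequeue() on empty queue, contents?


enqueue(15) -> [15]
dequeue() returns 15 -> []
enqueue(12) -> [12]
enqueue(28) -> [12, 28]
dequeue() returns 12 -> [28]
dequeue() returns 28 -> []
enqueue(29) -> [29]
dequeue() returns 29 -> []
Final queue (front to back): []


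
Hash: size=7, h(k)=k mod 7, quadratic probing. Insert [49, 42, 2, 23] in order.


Insertions: 49->slot 0; 42->slot 1; 2->slot 2; 23->slot 3
Table: [49, 42, 2, 23, None, None, None]


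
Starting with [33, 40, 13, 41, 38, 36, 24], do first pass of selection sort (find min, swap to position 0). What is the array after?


After one pass: [13, 40, 33, 41, 38, 36, 24]


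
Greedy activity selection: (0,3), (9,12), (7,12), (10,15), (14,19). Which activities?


Greedy: pick earliest-ending, then skip overlaps.
Selected (3 activities): [(0, 3), (9, 12), (14, 19)]


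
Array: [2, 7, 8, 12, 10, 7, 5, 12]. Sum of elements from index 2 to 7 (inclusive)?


Prefix sums: [0, 2, 9, 17, 29, 39, 46, 51, 63]
Sum[2..7] = prefix[8] - prefix[2] = 63 - 9 = 54


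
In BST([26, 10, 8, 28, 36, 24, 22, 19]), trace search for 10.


BST root = 26
Search for 10: compare at each node
Path: [26, 10]


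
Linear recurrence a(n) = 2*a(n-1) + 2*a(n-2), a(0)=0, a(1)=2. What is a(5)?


Build bottom-up:
...a(3)=12, a(4)=32, a(5)=2*32+2*12=88


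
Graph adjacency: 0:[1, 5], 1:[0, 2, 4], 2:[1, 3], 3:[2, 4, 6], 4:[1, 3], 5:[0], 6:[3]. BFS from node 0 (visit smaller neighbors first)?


BFS queue: start with [0]
Visit order: [0, 1, 5, 2, 4, 3, 6]


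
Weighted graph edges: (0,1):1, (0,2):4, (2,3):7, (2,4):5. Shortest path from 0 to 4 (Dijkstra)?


Dijkstra from 0:
Distances: {0: 0, 1: 1, 2: 4, 3: 11, 4: 9}
Shortest distance to 4 = 9, path = [0, 2, 4]


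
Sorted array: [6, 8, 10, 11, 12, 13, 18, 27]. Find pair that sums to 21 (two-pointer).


Two pointers: lo=0, hi=7
Found pair: (8, 13) summing to 21


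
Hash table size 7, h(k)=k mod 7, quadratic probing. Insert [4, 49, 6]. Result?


Insertions: 4->slot 4; 49->slot 0; 6->slot 6
Table: [49, None, None, None, 4, None, 6]


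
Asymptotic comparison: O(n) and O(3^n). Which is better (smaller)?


linear grows slower than exponential (base 3)
O(n) is asymptotically smaller; O(3^n) grows faster


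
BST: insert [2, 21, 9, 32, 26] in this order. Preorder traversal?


Root = 2; build tree by BST insertion.
Preorder traversal: [2, 21, 9, 32, 26]


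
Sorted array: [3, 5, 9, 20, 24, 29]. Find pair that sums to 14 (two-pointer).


Two pointers: lo=0, hi=5
Found pair: (5, 9) summing to 14


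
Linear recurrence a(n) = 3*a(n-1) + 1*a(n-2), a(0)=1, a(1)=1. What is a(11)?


Build bottom-up:
...a(9)=16897, a(10)=55807, a(11)=3*55807+1*16897=184318


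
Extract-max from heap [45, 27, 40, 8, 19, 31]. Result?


Max = 45
Replace root with last, heapify down
Resulting heap: [40, 27, 31, 8, 19]


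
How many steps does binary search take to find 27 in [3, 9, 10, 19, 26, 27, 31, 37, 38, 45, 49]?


Search for 27:
[0,10] mid=5 arr[5]=27
Total: 1 comparisons


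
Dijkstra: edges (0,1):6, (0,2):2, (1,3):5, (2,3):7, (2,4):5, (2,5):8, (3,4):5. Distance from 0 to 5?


Dijkstra from 0:
Distances: {0: 0, 1: 6, 2: 2, 3: 9, 4: 7, 5: 10}
Shortest distance to 5 = 10, path = [0, 2, 5]


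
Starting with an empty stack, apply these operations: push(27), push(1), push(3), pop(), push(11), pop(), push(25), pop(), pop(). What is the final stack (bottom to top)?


push(27) -> [27]
push(1) -> [27, 1]
push(3) -> [27, 1, 3]
pop() returns 3 -> [27, 1]
push(11) -> [27, 1, 11]
pop() returns 11 -> [27, 1]
push(25) -> [27, 1, 25]
pop() returns 25 -> [27, 1]
pop() returns 1 -> [27]
Final stack (bottom to top): [27]


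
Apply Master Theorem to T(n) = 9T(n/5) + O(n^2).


a=9, b=5, c=2. log_5(9)=1.365 < c=2. Case 3: O(n^c) = O(n^2)
Complexity: O(n^2)


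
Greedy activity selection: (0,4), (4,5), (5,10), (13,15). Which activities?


Greedy: pick earliest-ending, then skip overlaps.
Selected (4 activities): [(0, 4), (4, 5), (5, 10), (13, 15)]


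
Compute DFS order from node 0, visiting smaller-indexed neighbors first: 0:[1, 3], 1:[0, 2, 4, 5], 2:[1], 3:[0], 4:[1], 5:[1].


DFS stack-based: start with [0]
Visit order: [0, 1, 2, 4, 5, 3]


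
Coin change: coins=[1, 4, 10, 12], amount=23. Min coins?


dp[0]=0; dp[i]=1+min(dp[i-c] for c in coins)
...dp[18]=3, dp[19]=4, dp[20]=2, dp[21]=3, dp[22]=2, dp[23]=3
Minimum coins for 23 = 3


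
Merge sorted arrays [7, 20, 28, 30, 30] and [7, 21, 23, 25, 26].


Compare heads, take smaller each step.
Merged: [7, 7, 20, 21, 23, 25, 26, 28, 30, 30]


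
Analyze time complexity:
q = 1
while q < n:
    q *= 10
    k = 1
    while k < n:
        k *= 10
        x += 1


Per nesting level: O(log n) * O(log n) = O((log n)^2)
Complexity: O((log n)^2)


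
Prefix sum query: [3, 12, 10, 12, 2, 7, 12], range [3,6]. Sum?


Prefix sums: [0, 3, 15, 25, 37, 39, 46, 58]
Sum[3..6] = prefix[7] - prefix[3] = 58 - 25 = 33


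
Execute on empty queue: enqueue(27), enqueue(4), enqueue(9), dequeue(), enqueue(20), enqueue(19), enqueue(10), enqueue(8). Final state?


enqueue(27) -> [27]
enqueue(4) -> [27, 4]
enqueue(9) -> [27, 4, 9]
dequeue() returns 27 -> [4, 9]
enqueue(20) -> [4, 9, 20]
enqueue(19) -> [4, 9, 20, 19]
enqueue(10) -> [4, 9, 20, 19, 10]
enqueue(8) -> [4, 9, 20, 19, 10, 8]
Final queue (front to back): [4, 9, 20, 19, 10, 8]


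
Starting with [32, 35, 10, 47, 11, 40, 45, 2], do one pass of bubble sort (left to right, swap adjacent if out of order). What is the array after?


After one pass: [32, 10, 35, 11, 40, 45, 2, 47]


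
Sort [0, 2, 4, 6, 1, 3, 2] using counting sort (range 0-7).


Count array: [1, 1, 2, 1, 1, 0, 1, 0]
Reconstruct: [0, 1, 2, 2, 3, 4, 6]


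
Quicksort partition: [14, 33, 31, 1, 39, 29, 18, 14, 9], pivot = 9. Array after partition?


Elements <= 9 go left of pivot.
Result: [1, 9, 31, 14, 39, 29, 18, 14, 33], pivot at index 1


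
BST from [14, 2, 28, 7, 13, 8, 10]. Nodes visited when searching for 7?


BST root = 14
Search for 7: compare at each node
Path: [14, 2, 7]


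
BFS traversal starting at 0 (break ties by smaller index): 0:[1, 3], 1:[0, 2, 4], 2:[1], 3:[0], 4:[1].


BFS queue: start with [0]
Visit order: [0, 1, 3, 2, 4]


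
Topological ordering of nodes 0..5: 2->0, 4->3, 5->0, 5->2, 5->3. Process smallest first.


Kahn's algorithm, process smallest node first
Order: [1, 4, 5, 2, 0, 3]


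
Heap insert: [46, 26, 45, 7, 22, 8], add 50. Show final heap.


Append 50: [46, 26, 45, 7, 22, 8, 50]
Bubble up: swap idx 6(50) with idx 2(45); swap idx 2(50) with idx 0(46)
Result: [50, 26, 46, 7, 22, 8, 45]


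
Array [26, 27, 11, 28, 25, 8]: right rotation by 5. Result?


Right rotate by 5: [27, 11, 28, 25, 8, 26]


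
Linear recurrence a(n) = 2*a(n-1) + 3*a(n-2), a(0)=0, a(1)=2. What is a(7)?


Build bottom-up:
...a(5)=122, a(6)=364, a(7)=2*364+3*122=1094


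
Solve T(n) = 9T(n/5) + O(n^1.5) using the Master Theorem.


a=9, b=5, c=1.5. log_5(9)=1.365 < c=1.5. Case 3: O(n^c) = O(n^1.500)
Complexity: O(n^1.500)


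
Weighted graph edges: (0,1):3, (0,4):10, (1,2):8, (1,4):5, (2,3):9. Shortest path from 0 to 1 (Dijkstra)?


Dijkstra from 0:
Distances: {0: 0, 1: 3, 2: 11, 3: 20, 4: 8}
Shortest distance to 1 = 3, path = [0, 1]


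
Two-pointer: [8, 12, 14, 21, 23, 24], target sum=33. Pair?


Two pointers: lo=0, hi=5
Found pair: (12, 21) summing to 33


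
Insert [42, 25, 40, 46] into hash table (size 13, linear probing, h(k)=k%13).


Insertions: 42->slot 3; 25->slot 12; 40->slot 1; 46->slot 7
Table: [None, 40, None, 42, None, None, None, 46, None, None, None, None, 25]


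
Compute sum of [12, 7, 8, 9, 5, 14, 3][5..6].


Prefix sums: [0, 12, 19, 27, 36, 41, 55, 58]
Sum[5..6] = prefix[7] - prefix[5] = 58 - 41 = 17


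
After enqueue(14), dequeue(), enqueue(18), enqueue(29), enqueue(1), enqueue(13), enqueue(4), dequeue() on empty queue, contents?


enqueue(14) -> [14]
dequeue() returns 14 -> []
enqueue(18) -> [18]
enqueue(29) -> [18, 29]
enqueue(1) -> [18, 29, 1]
enqueue(13) -> [18, 29, 1, 13]
enqueue(4) -> [18, 29, 1, 13, 4]
dequeue() returns 18 -> [29, 1, 13, 4]
Final queue (front to back): [29, 1, 13, 4]


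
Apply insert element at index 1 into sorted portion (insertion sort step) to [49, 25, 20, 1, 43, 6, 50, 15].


After one pass: [25, 49, 20, 1, 43, 6, 50, 15]


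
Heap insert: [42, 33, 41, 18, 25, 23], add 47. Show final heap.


Append 47: [42, 33, 41, 18, 25, 23, 47]
Bubble up: swap idx 6(47) with idx 2(41); swap idx 2(47) with idx 0(42)
Result: [47, 33, 42, 18, 25, 23, 41]


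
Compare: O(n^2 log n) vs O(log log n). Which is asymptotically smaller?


double-logarithmic grows slower than n^2 log n
O(log log n) is asymptotically smaller; O(n^2 log n) grows faster


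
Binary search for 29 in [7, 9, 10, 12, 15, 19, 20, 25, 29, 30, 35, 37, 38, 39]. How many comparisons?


Search for 29:
[0,13] mid=6 arr[6]=20
[7,13] mid=10 arr[10]=35
[7,9] mid=8 arr[8]=29
Total: 3 comparisons


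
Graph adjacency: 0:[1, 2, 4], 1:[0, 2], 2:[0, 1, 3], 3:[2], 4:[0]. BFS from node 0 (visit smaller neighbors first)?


BFS queue: start with [0]
Visit order: [0, 1, 2, 4, 3]


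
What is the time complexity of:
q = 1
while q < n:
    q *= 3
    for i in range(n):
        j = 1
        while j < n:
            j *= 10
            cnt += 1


Per nesting level: O(log n) * O(n) * O(log n) = O(n (log n)^2)
Complexity: O(n (log n)^2)


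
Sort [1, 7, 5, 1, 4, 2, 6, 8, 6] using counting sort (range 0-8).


Count array: [0, 2, 1, 0, 1, 1, 2, 1, 1]
Reconstruct: [1, 1, 2, 4, 5, 6, 6, 7, 8]


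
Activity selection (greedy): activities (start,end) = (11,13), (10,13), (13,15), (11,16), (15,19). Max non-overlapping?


Greedy: pick earliest-ending, then skip overlaps.
Selected (3 activities): [(11, 13), (13, 15), (15, 19)]


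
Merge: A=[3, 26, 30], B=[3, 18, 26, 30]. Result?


Compare heads, take smaller each step.
Merged: [3, 3, 18, 26, 26, 30, 30]


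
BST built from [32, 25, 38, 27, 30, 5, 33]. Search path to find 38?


BST root = 32
Search for 38: compare at each node
Path: [32, 38]


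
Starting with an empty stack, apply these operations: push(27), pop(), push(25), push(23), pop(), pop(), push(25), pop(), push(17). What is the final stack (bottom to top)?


push(27) -> [27]
pop() returns 27 -> []
push(25) -> [25]
push(23) -> [25, 23]
pop() returns 23 -> [25]
pop() returns 25 -> []
push(25) -> [25]
pop() returns 25 -> []
push(17) -> [17]
Final stack (bottom to top): [17]


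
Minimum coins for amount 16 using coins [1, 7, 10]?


dp[0]=0; dp[i]=1+min(dp[i-c] for c in coins)
...dp[11]=2, dp[12]=3, dp[13]=4, dp[14]=2, dp[15]=3, dp[16]=4
Minimum coins for 16 = 4


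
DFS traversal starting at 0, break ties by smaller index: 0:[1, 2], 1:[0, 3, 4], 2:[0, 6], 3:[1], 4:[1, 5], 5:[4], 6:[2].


DFS stack-based: start with [0]
Visit order: [0, 1, 3, 4, 5, 2, 6]


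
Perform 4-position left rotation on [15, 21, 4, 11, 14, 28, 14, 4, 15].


Left rotate by 4: [14, 28, 14, 4, 15, 15, 21, 4, 11]


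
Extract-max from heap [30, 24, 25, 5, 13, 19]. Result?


Max = 30
Replace root with last, heapify down
Resulting heap: [25, 24, 19, 5, 13]


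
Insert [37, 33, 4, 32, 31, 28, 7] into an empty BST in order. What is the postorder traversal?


Root = 37; build tree by BST insertion.
Postorder traversal: [7, 28, 31, 32, 4, 33, 37]


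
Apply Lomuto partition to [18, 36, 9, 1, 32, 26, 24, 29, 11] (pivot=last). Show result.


Elements <= 11 go left of pivot.
Result: [9, 1, 11, 36, 32, 26, 24, 29, 18], pivot at index 2


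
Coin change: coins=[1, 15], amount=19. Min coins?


dp[0]=0; dp[i]=1+min(dp[i-c] for c in coins)
...dp[14]=14, dp[15]=1, dp[16]=2, dp[17]=3, dp[18]=4, dp[19]=5
Minimum coins for 19 = 5


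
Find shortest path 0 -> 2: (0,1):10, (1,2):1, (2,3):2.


Dijkstra from 0:
Distances: {0: 0, 1: 10, 2: 11, 3: 13}
Shortest distance to 2 = 11, path = [0, 1, 2]


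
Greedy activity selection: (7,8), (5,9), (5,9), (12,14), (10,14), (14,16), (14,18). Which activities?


Greedy: pick earliest-ending, then skip overlaps.
Selected (3 activities): [(7, 8), (12, 14), (14, 16)]


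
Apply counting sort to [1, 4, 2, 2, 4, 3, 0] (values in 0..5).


Count array: [1, 1, 2, 1, 2, 0]
Reconstruct: [0, 1, 2, 2, 3, 4, 4]


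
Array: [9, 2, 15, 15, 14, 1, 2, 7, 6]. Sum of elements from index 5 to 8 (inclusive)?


Prefix sums: [0, 9, 11, 26, 41, 55, 56, 58, 65, 71]
Sum[5..8] = prefix[9] - prefix[5] = 71 - 55 = 16


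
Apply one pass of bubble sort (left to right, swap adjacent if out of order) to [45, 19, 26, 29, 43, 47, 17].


After one pass: [19, 26, 29, 43, 45, 17, 47]


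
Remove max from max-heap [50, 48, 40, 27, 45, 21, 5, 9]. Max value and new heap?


Max = 50
Replace root with last, heapify down
Resulting heap: [48, 45, 40, 27, 9, 21, 5]


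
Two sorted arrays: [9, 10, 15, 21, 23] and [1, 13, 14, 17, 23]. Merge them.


Compare heads, take smaller each step.
Merged: [1, 9, 10, 13, 14, 15, 17, 21, 23, 23]


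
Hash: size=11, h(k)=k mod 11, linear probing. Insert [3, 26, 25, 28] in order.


Insertions: 3->slot 3; 26->slot 4; 25->slot 5; 28->slot 6
Table: [None, None, None, 3, 26, 25, 28, None, None, None, None]


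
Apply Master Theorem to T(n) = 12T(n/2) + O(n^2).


a=12, b=2, c=2. log_2(12)=3.585 > c=2. Case 1: O(n^log_b(a)) = O(n^3.585)
Complexity: O(n^3.585)


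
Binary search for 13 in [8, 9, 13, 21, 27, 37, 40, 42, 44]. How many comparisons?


Search for 13:
[0,8] mid=4 arr[4]=27
[0,3] mid=1 arr[1]=9
[2,3] mid=2 arr[2]=13
Total: 3 comparisons


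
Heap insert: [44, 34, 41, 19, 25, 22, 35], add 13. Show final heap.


Append 13: [44, 34, 41, 19, 25, 22, 35, 13]
Bubble up: no swaps needed
Result: [44, 34, 41, 19, 25, 22, 35, 13]


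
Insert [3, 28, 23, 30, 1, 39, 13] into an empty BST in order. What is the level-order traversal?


Root = 3; build tree by BST insertion.
Level-Order traversal: [3, 1, 28, 23, 30, 13, 39]


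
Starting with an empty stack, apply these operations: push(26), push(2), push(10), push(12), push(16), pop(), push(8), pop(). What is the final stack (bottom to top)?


push(26) -> [26]
push(2) -> [26, 2]
push(10) -> [26, 2, 10]
push(12) -> [26, 2, 10, 12]
push(16) -> [26, 2, 10, 12, 16]
pop() returns 16 -> [26, 2, 10, 12]
push(8) -> [26, 2, 10, 12, 8]
pop() returns 8 -> [26, 2, 10, 12]
Final stack (bottom to top): [26, 2, 10, 12]


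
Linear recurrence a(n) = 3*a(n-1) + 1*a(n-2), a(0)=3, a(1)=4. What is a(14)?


Build bottom-up:
...a(12)=2293563, a(13)=7575124, a(14)=3*7575124+1*2293563=25018935


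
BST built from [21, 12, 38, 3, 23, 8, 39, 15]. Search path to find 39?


BST root = 21
Search for 39: compare at each node
Path: [21, 38, 39]


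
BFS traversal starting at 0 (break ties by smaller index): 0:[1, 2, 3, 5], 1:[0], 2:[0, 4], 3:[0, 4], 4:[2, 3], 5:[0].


BFS queue: start with [0]
Visit order: [0, 1, 2, 3, 5, 4]


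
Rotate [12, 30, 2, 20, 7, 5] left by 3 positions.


Left rotate by 3: [20, 7, 5, 12, 30, 2]


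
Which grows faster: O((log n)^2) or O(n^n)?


polylogarithmic grows slower than n^n
O((log n)^2) is asymptotically smaller; O(n^n) grows faster


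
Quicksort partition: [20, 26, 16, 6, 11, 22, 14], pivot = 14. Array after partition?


Elements <= 14 go left of pivot.
Result: [6, 11, 14, 20, 26, 22, 16], pivot at index 2


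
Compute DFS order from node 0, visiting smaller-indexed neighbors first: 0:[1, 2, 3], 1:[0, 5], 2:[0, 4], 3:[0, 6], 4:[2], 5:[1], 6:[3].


DFS stack-based: start with [0]
Visit order: [0, 1, 5, 2, 4, 3, 6]


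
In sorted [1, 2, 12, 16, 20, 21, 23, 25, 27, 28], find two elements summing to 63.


Two pointers: lo=0, hi=9
No pair sums to 63


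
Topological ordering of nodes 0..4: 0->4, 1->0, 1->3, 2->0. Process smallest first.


Kahn's algorithm, process smallest node first
Order: [1, 2, 0, 3, 4]


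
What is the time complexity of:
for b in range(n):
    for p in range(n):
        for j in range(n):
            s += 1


Per nesting level: O(n) * O(n) * O(n) = O(n^3)
Complexity: O(n^3)


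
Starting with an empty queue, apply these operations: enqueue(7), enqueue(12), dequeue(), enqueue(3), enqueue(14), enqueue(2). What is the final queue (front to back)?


enqueue(7) -> [7]
enqueue(12) -> [7, 12]
dequeue() returns 7 -> [12]
enqueue(3) -> [12, 3]
enqueue(14) -> [12, 3, 14]
enqueue(2) -> [12, 3, 14, 2]
Final queue (front to back): [12, 3, 14, 2]


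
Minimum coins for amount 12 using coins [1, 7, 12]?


dp[0]=0; dp[i]=1+min(dp[i-c] for c in coins)
...dp[7]=1, dp[8]=2, dp[9]=3, dp[10]=4, dp[11]=5, dp[12]=1
Minimum coins for 12 = 1


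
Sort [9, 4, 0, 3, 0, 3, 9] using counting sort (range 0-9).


Count array: [2, 0, 0, 2, 1, 0, 0, 0, 0, 2]
Reconstruct: [0, 0, 3, 3, 4, 9, 9]


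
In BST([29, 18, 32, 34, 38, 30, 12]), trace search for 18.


BST root = 29
Search for 18: compare at each node
Path: [29, 18]


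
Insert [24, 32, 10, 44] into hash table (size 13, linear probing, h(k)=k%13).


Insertions: 24->slot 11; 32->slot 6; 10->slot 10; 44->slot 5
Table: [None, None, None, None, None, 44, 32, None, None, None, 10, 24, None]


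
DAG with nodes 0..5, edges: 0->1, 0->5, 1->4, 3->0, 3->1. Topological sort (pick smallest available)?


Kahn's algorithm, process smallest node first
Order: [2, 3, 0, 1, 4, 5]


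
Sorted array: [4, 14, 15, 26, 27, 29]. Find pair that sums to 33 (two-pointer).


Two pointers: lo=0, hi=5
Found pair: (4, 29) summing to 33


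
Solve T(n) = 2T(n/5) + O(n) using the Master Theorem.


a=2, b=5, c=1. log_5(2)=0.431 < c=1. Case 3: O(n^c) = O(n)
Complexity: O(n)


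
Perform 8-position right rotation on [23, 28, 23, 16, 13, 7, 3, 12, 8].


Right rotate by 8: [28, 23, 16, 13, 7, 3, 12, 8, 23]


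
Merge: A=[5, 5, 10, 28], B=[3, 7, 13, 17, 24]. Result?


Compare heads, take smaller each step.
Merged: [3, 5, 5, 7, 10, 13, 17, 24, 28]


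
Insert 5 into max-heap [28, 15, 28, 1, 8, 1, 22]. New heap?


Append 5: [28, 15, 28, 1, 8, 1, 22, 5]
Bubble up: swap idx 7(5) with idx 3(1)
Result: [28, 15, 28, 5, 8, 1, 22, 1]


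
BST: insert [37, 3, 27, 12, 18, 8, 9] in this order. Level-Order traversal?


Root = 37; build tree by BST insertion.
Level-Order traversal: [37, 3, 27, 12, 8, 18, 9]


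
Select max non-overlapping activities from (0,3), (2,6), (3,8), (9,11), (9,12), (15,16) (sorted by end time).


Greedy: pick earliest-ending, then skip overlaps.
Selected (4 activities): [(0, 3), (3, 8), (9, 11), (15, 16)]


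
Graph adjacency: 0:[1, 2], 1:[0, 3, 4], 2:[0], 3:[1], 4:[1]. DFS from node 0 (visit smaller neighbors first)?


DFS stack-based: start with [0]
Visit order: [0, 1, 3, 4, 2]


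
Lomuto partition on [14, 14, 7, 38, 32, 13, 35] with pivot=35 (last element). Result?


Elements <= 35 go left of pivot.
Result: [14, 14, 7, 32, 13, 35, 38], pivot at index 5


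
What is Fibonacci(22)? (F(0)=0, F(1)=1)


F(n)=F(n-1)+F(n-2)
...F(20)=6765, F(21)=10946, F(22)=17711


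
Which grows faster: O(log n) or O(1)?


constant grows slower than logarithmic
O(1) is asymptotically smaller; O(log n) grows faster


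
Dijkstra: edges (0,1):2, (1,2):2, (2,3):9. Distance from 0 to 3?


Dijkstra from 0:
Distances: {0: 0, 1: 2, 2: 4, 3: 13}
Shortest distance to 3 = 13, path = [0, 1, 2, 3]


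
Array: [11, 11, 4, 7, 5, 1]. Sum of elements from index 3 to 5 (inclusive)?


Prefix sums: [0, 11, 22, 26, 33, 38, 39]
Sum[3..5] = prefix[6] - prefix[3] = 39 - 26 = 13


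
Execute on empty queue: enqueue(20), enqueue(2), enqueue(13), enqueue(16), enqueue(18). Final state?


enqueue(20) -> [20]
enqueue(2) -> [20, 2]
enqueue(13) -> [20, 2, 13]
enqueue(16) -> [20, 2, 13, 16]
enqueue(18) -> [20, 2, 13, 16, 18]
Final queue (front to back): [20, 2, 13, 16, 18]


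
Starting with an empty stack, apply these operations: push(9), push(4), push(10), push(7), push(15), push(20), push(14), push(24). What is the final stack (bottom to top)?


push(9) -> [9]
push(4) -> [9, 4]
push(10) -> [9, 4, 10]
push(7) -> [9, 4, 10, 7]
push(15) -> [9, 4, 10, 7, 15]
push(20) -> [9, 4, 10, 7, 15, 20]
push(14) -> [9, 4, 10, 7, 15, 20, 14]
push(24) -> [9, 4, 10, 7, 15, 20, 14, 24]
Final stack (bottom to top): [9, 4, 10, 7, 15, 20, 14, 24]


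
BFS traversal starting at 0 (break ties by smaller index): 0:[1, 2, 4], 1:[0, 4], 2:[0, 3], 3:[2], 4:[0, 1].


BFS queue: start with [0]
Visit order: [0, 1, 2, 4, 3]


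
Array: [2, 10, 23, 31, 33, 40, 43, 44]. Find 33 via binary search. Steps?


Search for 33:
[0,7] mid=3 arr[3]=31
[4,7] mid=5 arr[5]=40
[4,4] mid=4 arr[4]=33
Total: 3 comparisons


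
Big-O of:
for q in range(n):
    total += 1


Per nesting level: O(n) = O(n)
Complexity: O(n)


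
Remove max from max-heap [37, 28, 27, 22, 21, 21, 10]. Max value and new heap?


Max = 37
Replace root with last, heapify down
Resulting heap: [28, 22, 27, 10, 21, 21]


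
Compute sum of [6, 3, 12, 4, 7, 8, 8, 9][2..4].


Prefix sums: [0, 6, 9, 21, 25, 32, 40, 48, 57]
Sum[2..4] = prefix[5] - prefix[2] = 32 - 9 = 23


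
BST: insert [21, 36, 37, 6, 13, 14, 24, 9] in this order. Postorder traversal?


Root = 21; build tree by BST insertion.
Postorder traversal: [9, 14, 13, 6, 24, 37, 36, 21]


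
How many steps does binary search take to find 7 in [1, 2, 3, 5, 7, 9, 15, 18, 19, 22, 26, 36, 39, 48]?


Search for 7:
[0,13] mid=6 arr[6]=15
[0,5] mid=2 arr[2]=3
[3,5] mid=4 arr[4]=7
Total: 3 comparisons


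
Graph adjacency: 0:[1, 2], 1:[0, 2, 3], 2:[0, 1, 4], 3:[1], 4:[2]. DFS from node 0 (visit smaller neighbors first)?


DFS stack-based: start with [0]
Visit order: [0, 1, 2, 4, 3]


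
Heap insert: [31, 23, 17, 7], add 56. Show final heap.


Append 56: [31, 23, 17, 7, 56]
Bubble up: swap idx 4(56) with idx 1(23); swap idx 1(56) with idx 0(31)
Result: [56, 31, 17, 7, 23]


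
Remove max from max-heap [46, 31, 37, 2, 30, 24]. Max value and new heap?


Max = 46
Replace root with last, heapify down
Resulting heap: [37, 31, 24, 2, 30]


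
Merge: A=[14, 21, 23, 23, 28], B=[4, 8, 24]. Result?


Compare heads, take smaller each step.
Merged: [4, 8, 14, 21, 23, 23, 24, 28]


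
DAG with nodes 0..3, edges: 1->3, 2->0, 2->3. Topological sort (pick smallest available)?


Kahn's algorithm, process smallest node first
Order: [1, 2, 0, 3]


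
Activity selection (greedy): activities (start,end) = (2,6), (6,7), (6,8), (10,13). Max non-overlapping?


Greedy: pick earliest-ending, then skip overlaps.
Selected (3 activities): [(2, 6), (6, 7), (10, 13)]


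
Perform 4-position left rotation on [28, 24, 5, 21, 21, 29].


Left rotate by 4: [21, 29, 28, 24, 5, 21]


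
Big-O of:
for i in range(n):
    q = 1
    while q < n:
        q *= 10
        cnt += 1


Per nesting level: O(n) * O(log n) = O(n log n)
Complexity: O(n log n)


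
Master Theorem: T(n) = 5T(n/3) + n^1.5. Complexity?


a=5, b=3, c=1.5. log_3(5)=1.465 < c=1.5. Case 3: O(n^c) = O(n^1.500)
Complexity: O(n^1.500)


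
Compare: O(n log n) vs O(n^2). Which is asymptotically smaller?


linearithmic grows slower than quadratic
O(n log n) is asymptotically smaller; O(n^2) grows faster


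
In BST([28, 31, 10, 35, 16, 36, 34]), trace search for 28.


BST root = 28
Search for 28: compare at each node
Path: [28]


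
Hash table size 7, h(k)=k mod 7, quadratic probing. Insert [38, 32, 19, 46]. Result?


Insertions: 38->slot 3; 32->slot 4; 19->slot 5; 46->slot 1
Table: [None, 46, None, 38, 32, 19, None]


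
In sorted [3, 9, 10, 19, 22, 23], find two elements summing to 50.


Two pointers: lo=0, hi=5
No pair sums to 50


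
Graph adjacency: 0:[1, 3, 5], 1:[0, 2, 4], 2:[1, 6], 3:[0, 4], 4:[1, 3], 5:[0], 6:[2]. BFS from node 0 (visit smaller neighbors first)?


BFS queue: start with [0]
Visit order: [0, 1, 3, 5, 2, 4, 6]


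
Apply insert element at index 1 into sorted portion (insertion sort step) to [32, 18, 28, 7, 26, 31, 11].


After one pass: [18, 32, 28, 7, 26, 31, 11]


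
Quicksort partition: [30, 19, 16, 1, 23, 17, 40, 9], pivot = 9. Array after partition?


Elements <= 9 go left of pivot.
Result: [1, 9, 16, 30, 23, 17, 40, 19], pivot at index 1


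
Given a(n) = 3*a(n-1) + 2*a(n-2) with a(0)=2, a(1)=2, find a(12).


Build bottom-up:
...a(10)=248746, a(11)=885922, a(12)=3*885922+2*248746=3155258


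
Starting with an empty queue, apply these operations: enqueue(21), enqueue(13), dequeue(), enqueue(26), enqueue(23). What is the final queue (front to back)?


enqueue(21) -> [21]
enqueue(13) -> [21, 13]
dequeue() returns 21 -> [13]
enqueue(26) -> [13, 26]
enqueue(23) -> [13, 26, 23]
Final queue (front to back): [13, 26, 23]


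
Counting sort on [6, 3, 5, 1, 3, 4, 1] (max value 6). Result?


Count array: [0, 2, 0, 2, 1, 1, 1]
Reconstruct: [1, 1, 3, 3, 4, 5, 6]


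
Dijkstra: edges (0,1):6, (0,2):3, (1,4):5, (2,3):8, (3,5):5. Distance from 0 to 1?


Dijkstra from 0:
Distances: {0: 0, 1: 6, 2: 3, 3: 11, 4: 11, 5: 16}
Shortest distance to 1 = 6, path = [0, 1]


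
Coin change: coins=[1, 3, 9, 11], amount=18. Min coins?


dp[0]=0; dp[i]=1+min(dp[i-c] for c in coins)
...dp[13]=3, dp[14]=2, dp[15]=3, dp[16]=4, dp[17]=3, dp[18]=2
Minimum coins for 18 = 2


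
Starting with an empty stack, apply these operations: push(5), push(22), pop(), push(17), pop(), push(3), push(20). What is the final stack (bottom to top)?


push(5) -> [5]
push(22) -> [5, 22]
pop() returns 22 -> [5]
push(17) -> [5, 17]
pop() returns 17 -> [5]
push(3) -> [5, 3]
push(20) -> [5, 3, 20]
Final stack (bottom to top): [5, 3, 20]


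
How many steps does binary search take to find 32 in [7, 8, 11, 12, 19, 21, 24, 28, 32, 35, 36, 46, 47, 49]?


Search for 32:
[0,13] mid=6 arr[6]=24
[7,13] mid=10 arr[10]=36
[7,9] mid=8 arr[8]=32
Total: 3 comparisons


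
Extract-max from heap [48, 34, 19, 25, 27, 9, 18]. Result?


Max = 48
Replace root with last, heapify down
Resulting heap: [34, 27, 19, 25, 18, 9]


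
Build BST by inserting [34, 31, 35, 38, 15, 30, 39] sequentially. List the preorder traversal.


Root = 34; build tree by BST insertion.
Preorder traversal: [34, 31, 15, 30, 35, 38, 39]


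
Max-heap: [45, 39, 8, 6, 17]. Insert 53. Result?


Append 53: [45, 39, 8, 6, 17, 53]
Bubble up: swap idx 5(53) with idx 2(8); swap idx 2(53) with idx 0(45)
Result: [53, 39, 45, 6, 17, 8]


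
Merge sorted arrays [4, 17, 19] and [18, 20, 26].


Compare heads, take smaller each step.
Merged: [4, 17, 18, 19, 20, 26]


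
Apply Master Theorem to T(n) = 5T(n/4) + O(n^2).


a=5, b=4, c=2. log_4(5)=1.161 < c=2. Case 3: O(n^c) = O(n^2)
Complexity: O(n^2)


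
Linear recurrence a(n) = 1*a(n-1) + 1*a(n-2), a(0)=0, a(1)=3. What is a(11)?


Build bottom-up:
...a(9)=102, a(10)=165, a(11)=1*165+1*102=267


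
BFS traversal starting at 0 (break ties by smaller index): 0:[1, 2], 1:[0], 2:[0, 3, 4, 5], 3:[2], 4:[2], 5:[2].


BFS queue: start with [0]
Visit order: [0, 1, 2, 3, 4, 5]


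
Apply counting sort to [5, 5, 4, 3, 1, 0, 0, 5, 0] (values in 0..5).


Count array: [3, 1, 0, 1, 1, 3]
Reconstruct: [0, 0, 0, 1, 3, 4, 5, 5, 5]


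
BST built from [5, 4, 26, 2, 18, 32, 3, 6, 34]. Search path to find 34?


BST root = 5
Search for 34: compare at each node
Path: [5, 26, 32, 34]


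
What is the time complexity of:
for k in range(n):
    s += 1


Per nesting level: O(n) = O(n)
Complexity: O(n)


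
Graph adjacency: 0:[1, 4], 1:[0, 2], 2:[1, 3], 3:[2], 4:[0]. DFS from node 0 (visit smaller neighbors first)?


DFS stack-based: start with [0]
Visit order: [0, 1, 2, 3, 4]


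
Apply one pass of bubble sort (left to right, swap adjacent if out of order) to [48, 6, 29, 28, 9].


After one pass: [6, 29, 28, 9, 48]


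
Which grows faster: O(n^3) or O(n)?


linear grows slower than cubic
O(n) is asymptotically smaller; O(n^3) grows faster


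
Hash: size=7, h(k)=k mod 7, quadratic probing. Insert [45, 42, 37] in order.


Insertions: 45->slot 3; 42->slot 0; 37->slot 2
Table: [42, None, 37, 45, None, None, None]


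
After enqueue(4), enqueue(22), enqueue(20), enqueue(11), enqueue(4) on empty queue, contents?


enqueue(4) -> [4]
enqueue(22) -> [4, 22]
enqueue(20) -> [4, 22, 20]
enqueue(11) -> [4, 22, 20, 11]
enqueue(4) -> [4, 22, 20, 11, 4]
Final queue (front to back): [4, 22, 20, 11, 4]


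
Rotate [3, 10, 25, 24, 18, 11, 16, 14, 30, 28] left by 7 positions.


Left rotate by 7: [14, 30, 28, 3, 10, 25, 24, 18, 11, 16]


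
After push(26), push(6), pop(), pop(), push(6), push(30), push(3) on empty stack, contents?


push(26) -> [26]
push(6) -> [26, 6]
pop() returns 6 -> [26]
pop() returns 26 -> []
push(6) -> [6]
push(30) -> [6, 30]
push(3) -> [6, 30, 3]
Final stack (bottom to top): [6, 30, 3]


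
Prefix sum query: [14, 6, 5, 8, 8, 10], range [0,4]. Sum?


Prefix sums: [0, 14, 20, 25, 33, 41, 51]
Sum[0..4] = prefix[5] - prefix[0] = 41 - 0 = 41


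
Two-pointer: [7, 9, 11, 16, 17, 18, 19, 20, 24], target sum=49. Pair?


Two pointers: lo=0, hi=8
No pair sums to 49


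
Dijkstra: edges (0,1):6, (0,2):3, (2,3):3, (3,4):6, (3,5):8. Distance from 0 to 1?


Dijkstra from 0:
Distances: {0: 0, 1: 6, 2: 3, 3: 6, 4: 12, 5: 14}
Shortest distance to 1 = 6, path = [0, 1]


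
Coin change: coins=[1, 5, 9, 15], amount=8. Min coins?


dp[0]=0; dp[i]=1+min(dp[i-c] for c in coins)
...dp[3]=3, dp[4]=4, dp[5]=1, dp[6]=2, dp[7]=3, dp[8]=4
Minimum coins for 8 = 4


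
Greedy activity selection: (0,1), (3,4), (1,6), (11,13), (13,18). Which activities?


Greedy: pick earliest-ending, then skip overlaps.
Selected (4 activities): [(0, 1), (3, 4), (11, 13), (13, 18)]


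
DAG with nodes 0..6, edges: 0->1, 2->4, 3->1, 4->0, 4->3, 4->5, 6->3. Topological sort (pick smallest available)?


Kahn's algorithm, process smallest node first
Order: [2, 4, 0, 5, 6, 3, 1]


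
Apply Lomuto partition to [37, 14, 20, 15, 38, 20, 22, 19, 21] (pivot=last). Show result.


Elements <= 21 go left of pivot.
Result: [14, 20, 15, 20, 19, 21, 22, 38, 37], pivot at index 5


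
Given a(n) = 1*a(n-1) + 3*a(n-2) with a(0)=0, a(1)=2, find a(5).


Build bottom-up:
...a(3)=8, a(4)=14, a(5)=1*14+3*8=38


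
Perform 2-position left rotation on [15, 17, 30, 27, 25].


Left rotate by 2: [30, 27, 25, 15, 17]


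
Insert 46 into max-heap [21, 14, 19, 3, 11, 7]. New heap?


Append 46: [21, 14, 19, 3, 11, 7, 46]
Bubble up: swap idx 6(46) with idx 2(19); swap idx 2(46) with idx 0(21)
Result: [46, 14, 21, 3, 11, 7, 19]


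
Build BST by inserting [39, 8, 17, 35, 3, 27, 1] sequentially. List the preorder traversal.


Root = 39; build tree by BST insertion.
Preorder traversal: [39, 8, 3, 1, 17, 35, 27]


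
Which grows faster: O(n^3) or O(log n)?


logarithmic grows slower than cubic
O(log n) is asymptotically smaller; O(n^3) grows faster


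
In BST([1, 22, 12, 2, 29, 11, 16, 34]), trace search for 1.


BST root = 1
Search for 1: compare at each node
Path: [1]


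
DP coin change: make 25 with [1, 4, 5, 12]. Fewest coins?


dp[0]=0; dp[i]=1+min(dp[i-c] for c in coins)
...dp[20]=3, dp[21]=3, dp[22]=3, dp[23]=4, dp[24]=2, dp[25]=3
Minimum coins for 25 = 3


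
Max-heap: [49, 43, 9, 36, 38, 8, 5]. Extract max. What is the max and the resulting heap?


Max = 49
Replace root with last, heapify down
Resulting heap: [43, 38, 9, 36, 5, 8]


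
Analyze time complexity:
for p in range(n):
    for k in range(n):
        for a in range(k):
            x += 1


Per nesting level: O(n) * O(n) * O(n) [triangular over k] = O(n^3)
Complexity: O(n^3)


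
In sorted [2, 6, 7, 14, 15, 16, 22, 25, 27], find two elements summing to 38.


Two pointers: lo=0, hi=8
Found pair: (16, 22) summing to 38


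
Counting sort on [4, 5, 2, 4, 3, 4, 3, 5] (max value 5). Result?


Count array: [0, 0, 1, 2, 3, 2]
Reconstruct: [2, 3, 3, 4, 4, 4, 5, 5]


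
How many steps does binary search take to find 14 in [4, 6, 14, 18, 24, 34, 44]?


Search for 14:
[0,6] mid=3 arr[3]=18
[0,2] mid=1 arr[1]=6
[2,2] mid=2 arr[2]=14
Total: 3 comparisons


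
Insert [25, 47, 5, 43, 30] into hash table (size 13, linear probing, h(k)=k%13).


Insertions: 25->slot 12; 47->slot 8; 5->slot 5; 43->slot 4; 30->slot 6
Table: [None, None, None, None, 43, 5, 30, None, 47, None, None, None, 25]


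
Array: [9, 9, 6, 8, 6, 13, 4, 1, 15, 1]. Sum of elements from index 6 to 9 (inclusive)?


Prefix sums: [0, 9, 18, 24, 32, 38, 51, 55, 56, 71, 72]
Sum[6..9] = prefix[10] - prefix[6] = 72 - 51 = 21


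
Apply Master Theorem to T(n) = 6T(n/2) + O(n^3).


a=6, b=2, c=3. log_2(6)=2.585 < c=3. Case 3: O(n^c) = O(n^3)
Complexity: O(n^3)


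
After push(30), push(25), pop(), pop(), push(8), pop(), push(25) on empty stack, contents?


push(30) -> [30]
push(25) -> [30, 25]
pop() returns 25 -> [30]
pop() returns 30 -> []
push(8) -> [8]
pop() returns 8 -> []
push(25) -> [25]
Final stack (bottom to top): [25]


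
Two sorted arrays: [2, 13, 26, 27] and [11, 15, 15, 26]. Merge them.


Compare heads, take smaller each step.
Merged: [2, 11, 13, 15, 15, 26, 26, 27]


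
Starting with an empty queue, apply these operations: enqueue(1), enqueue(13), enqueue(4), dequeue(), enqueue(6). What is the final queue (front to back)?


enqueue(1) -> [1]
enqueue(13) -> [1, 13]
enqueue(4) -> [1, 13, 4]
dequeue() returns 1 -> [13, 4]
enqueue(6) -> [13, 4, 6]
Final queue (front to back): [13, 4, 6]


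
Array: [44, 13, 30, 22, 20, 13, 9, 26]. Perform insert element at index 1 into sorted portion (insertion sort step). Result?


After one pass: [13, 44, 30, 22, 20, 13, 9, 26]


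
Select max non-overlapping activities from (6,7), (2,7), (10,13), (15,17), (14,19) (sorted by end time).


Greedy: pick earliest-ending, then skip overlaps.
Selected (3 activities): [(6, 7), (10, 13), (15, 17)]


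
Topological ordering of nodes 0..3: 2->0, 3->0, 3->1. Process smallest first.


Kahn's algorithm, process smallest node first
Order: [2, 3, 0, 1]


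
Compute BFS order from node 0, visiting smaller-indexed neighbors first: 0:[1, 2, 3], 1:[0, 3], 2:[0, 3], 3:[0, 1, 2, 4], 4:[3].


BFS queue: start with [0]
Visit order: [0, 1, 2, 3, 4]


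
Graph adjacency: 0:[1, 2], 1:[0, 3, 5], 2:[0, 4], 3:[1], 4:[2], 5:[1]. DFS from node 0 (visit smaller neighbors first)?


DFS stack-based: start with [0]
Visit order: [0, 1, 3, 5, 2, 4]


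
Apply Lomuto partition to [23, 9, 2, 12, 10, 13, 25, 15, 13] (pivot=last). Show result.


Elements <= 13 go left of pivot.
Result: [9, 2, 12, 10, 13, 13, 25, 15, 23], pivot at index 5


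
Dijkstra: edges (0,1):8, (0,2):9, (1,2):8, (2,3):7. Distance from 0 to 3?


Dijkstra from 0:
Distances: {0: 0, 1: 8, 2: 9, 3: 16}
Shortest distance to 3 = 16, path = [0, 2, 3]


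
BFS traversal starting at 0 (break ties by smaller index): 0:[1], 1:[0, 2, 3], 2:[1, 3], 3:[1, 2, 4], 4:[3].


BFS queue: start with [0]
Visit order: [0, 1, 2, 3, 4]


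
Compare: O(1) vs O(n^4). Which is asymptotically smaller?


constant grows slower than quartic
O(1) is asymptotically smaller; O(n^4) grows faster


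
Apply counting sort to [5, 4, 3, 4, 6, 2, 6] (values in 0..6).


Count array: [0, 0, 1, 1, 2, 1, 2]
Reconstruct: [2, 3, 4, 4, 5, 6, 6]


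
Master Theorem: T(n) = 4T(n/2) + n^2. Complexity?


a=4, b=2, c=2. log_2(4)=2 = c=2. Case 2: O(n^c log n) = O(n^2 log n)
Complexity: O(n^2 log n)


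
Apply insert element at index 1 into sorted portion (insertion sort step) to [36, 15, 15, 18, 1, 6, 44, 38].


After one pass: [15, 36, 15, 18, 1, 6, 44, 38]


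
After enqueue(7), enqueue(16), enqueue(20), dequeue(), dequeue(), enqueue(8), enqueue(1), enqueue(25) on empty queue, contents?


enqueue(7) -> [7]
enqueue(16) -> [7, 16]
enqueue(20) -> [7, 16, 20]
dequeue() returns 7 -> [16, 20]
dequeue() returns 16 -> [20]
enqueue(8) -> [20, 8]
enqueue(1) -> [20, 8, 1]
enqueue(25) -> [20, 8, 1, 25]
Final queue (front to back): [20, 8, 1, 25]


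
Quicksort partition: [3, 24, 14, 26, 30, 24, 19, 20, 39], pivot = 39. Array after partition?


Elements <= 39 go left of pivot.
Result: [3, 24, 14, 26, 30, 24, 19, 20, 39], pivot at index 8


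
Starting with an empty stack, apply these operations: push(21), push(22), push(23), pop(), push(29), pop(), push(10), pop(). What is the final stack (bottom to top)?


push(21) -> [21]
push(22) -> [21, 22]
push(23) -> [21, 22, 23]
pop() returns 23 -> [21, 22]
push(29) -> [21, 22, 29]
pop() returns 29 -> [21, 22]
push(10) -> [21, 22, 10]
pop() returns 10 -> [21, 22]
Final stack (bottom to top): [21, 22]


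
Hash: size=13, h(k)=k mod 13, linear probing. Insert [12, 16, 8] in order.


Insertions: 12->slot 12; 16->slot 3; 8->slot 8
Table: [None, None, None, 16, None, None, None, None, 8, None, None, None, 12]


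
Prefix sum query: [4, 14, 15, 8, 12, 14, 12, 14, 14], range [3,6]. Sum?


Prefix sums: [0, 4, 18, 33, 41, 53, 67, 79, 93, 107]
Sum[3..6] = prefix[7] - prefix[3] = 79 - 33 = 46


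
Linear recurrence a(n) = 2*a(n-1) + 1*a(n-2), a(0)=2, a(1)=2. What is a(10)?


Build bottom-up:
...a(8)=1154, a(9)=2786, a(10)=2*2786+1*1154=6726


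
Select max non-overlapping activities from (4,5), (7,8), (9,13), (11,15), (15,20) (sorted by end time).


Greedy: pick earliest-ending, then skip overlaps.
Selected (4 activities): [(4, 5), (7, 8), (9, 13), (15, 20)]


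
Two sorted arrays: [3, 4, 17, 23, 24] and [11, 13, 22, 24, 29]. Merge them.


Compare heads, take smaller each step.
Merged: [3, 4, 11, 13, 17, 22, 23, 24, 24, 29]


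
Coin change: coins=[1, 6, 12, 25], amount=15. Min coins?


dp[0]=0; dp[i]=1+min(dp[i-c] for c in coins)
...dp[10]=5, dp[11]=6, dp[12]=1, dp[13]=2, dp[14]=3, dp[15]=4
Minimum coins for 15 = 4


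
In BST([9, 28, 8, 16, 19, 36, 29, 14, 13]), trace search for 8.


BST root = 9
Search for 8: compare at each node
Path: [9, 8]


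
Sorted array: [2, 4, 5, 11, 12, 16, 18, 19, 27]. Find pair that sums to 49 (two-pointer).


Two pointers: lo=0, hi=8
No pair sums to 49
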